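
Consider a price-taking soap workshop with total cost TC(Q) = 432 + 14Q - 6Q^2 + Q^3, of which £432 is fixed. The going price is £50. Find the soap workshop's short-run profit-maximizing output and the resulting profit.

Profit = -£216 at Q = 6

AVC = 14 - 6Q + Q^2 has its minimum £5 at Q = 3; price £50 clears that bar, so the firm operates.
With MC = 14 - 12Q + 3Q^2, P = MC on the upward-sloping part at Q* = 6.
TR = 50·6 = 300. TC = 432 + 84 = 516. Profit = 300 − 516 = -£216.
Shutting down would mean losing the fixed cost of £432, so operating at a loss of £216 is better by £216.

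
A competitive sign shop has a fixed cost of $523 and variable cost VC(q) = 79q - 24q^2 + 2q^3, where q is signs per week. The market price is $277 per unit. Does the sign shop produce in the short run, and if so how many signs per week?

Strip out fixed cost: VC = 79q - 24q^2 + 2q^3. Then AVC = 79 - 24q + 2q^2 and MC = 79 - 48q + 6q^2.
The AVC parabola has its vertex at q = 24/4 = 6, where AVC = 79 - 24·6 + 2·6^2 = $7.
Since P = $277 ≥ min AVC = $7, price covers variable cost and the firm should produce.
Set P = MC: 277 = 79 - 48q + 6q^2 → -198 - 48q + 6q^2 = 0. The roots are q = -3 and q = 11; the profit-maximizing output is on the rising part of MC, so q* = 11.
Check: AVC at q = 11 is $57 ≤ P, so revenue covers variable cost.
Profit = P·q − TC = 277·11 − 1150 = $1897.

Produce at q = 11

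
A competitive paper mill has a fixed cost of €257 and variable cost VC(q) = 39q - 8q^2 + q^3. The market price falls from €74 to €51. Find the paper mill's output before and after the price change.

AVC = 39 - 8q + q^2, minimized at q = 4 where min AVC = €23. MC = 39 - 16q + 3q^2.
At P = €74 ≥ min AVC, set P = MC on the rising branch: q = 7.
At P = €51 ≥ min AVC, set P = MC: q = 6. The firm stays open but cuts output.

Output falls from 7 to 6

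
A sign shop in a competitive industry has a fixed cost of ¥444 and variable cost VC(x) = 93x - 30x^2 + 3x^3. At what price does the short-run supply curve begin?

¥18 per unit

Short-run supply begins at min AVC. From VC = 93x - 30x^2 + 3x^3, AVC = 93 - 30x + 3x^2.
dAVC/dx = -30 + 6x = 0 gives x = 5. min AVC = 93 - 30·5 + 3·5^2 = 18.
For P < ¥18 the firm produces nothing.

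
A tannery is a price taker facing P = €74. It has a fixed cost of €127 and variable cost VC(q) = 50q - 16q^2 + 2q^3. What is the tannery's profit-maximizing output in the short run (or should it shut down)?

Produce at q = 6

Strip out fixed cost: VC = 50q - 16q^2 + 2q^3. Then AVC = 50 - 16q + 2q^2 and MC = 50 - 32q + 6q^2.
AVC is minimized where dAVC/dq = -16 + 4q = 0, at q = 4; min AVC = 50 - 16·4 + 2·4^2 = €18.
P = €74 exceeds min AVC = €18, so the firm stays open.
Set P = MC: 74 = 50 - 32q + 6q^2 → -24 - 32q + 6q^2 = 0. The roots are q = -2/3 and q = 6; the profit-maximizing output is on the rising part of MC, so q* = 6.
Check: AVC at q = 6 is €26 ≤ P, so revenue covers variable cost.
Profit = P·q − TC = 74·6 − 283 = €161.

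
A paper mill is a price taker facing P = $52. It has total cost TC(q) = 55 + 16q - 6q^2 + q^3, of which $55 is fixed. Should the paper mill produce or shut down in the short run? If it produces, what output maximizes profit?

Produce at q = 6

From TC, MC = TC'(q) = 16 - 12q + 3q^2 and AVC = VC/q = 16 - 6q + q^2.
AVC hits its minimum where MC = AVC, at q = 3, giving min AVC = 16 - 6·3 + 3^2 = $7.
P = $52 exceeds min AVC = $7, so the firm stays open.
P = MC gives -36 - 12q + 3q^2 = 0, with roots -2 and 6. Take the larger (rising MC): q* = 6.
Check: AVC at q = 6 is $16 ≤ P, so revenue covers variable cost.
Profit = P·q − TC = 52·6 − 151 = $161.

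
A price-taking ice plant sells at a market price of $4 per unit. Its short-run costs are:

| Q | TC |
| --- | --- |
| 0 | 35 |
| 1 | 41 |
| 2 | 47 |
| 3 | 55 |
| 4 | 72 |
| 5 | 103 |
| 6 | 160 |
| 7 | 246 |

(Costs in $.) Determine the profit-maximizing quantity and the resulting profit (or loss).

Q = 0 (shut down); profit = -$35

Profit at each row (π = 4Q − TC): Q=0: -35; Q=1: -37; Q=2: -39; Q=3: -43; Q=4: -56; Q=5: -83; Q=6: -136; Q=7: -218.
Profit is highest at Q = 0. Equivalently, the lowest AVC in the table is 6/1 ≈ $6 at Q = 1, and P = $4 falls below it — price never covers variable cost, so the firm shuts down and loses only its fixed cost.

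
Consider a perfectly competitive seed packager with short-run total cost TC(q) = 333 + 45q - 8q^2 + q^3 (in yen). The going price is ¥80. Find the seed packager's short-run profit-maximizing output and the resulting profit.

Profit = -¥39 at q = 7

AVC = 45 - 8q + q^2; min AVC = ¥29 at q = 4. Since P = ¥80 ≥ min AVC, the firm produces.
With MC = 45 - 16q + 3q^2, P = MC on the upward-sloping part at q* = 7.
TR = 80·7 = 560. TC = 333 + 266 = 599. Profit = 560 − 599 = -¥39.
That loss of ¥39 beats the ¥333 the firm would lose by shutting down; producing recovers ¥294 of fixed cost.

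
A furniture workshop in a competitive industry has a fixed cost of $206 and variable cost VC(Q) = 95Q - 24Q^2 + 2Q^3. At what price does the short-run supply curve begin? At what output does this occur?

$23 per unit, at Q = 6

The firm shuts down when price falls below the minimum of average variable cost. AVC = VC/Q = 95 - 24Q + 2Q^2.
dAVC/dQ = -24 + 4Q = 0 gives Q = 6. min AVC = 95 - 24·6 + 2·6^2 = 23.
For P < $23 the firm produces nothing.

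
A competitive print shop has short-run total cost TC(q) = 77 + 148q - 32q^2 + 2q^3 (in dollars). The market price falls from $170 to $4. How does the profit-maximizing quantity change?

AVC = 148 - 32q + 2q^2, minimized at q = 8 where min AVC = $20. MC = 148 - 64q + 6q^2.
At P = $170 ≥ min AVC, set P = MC on the rising branch: q = 11.
At P = $4 < min AVC = $20, price no longer covers variable cost at any output, so the firm shuts down: q = 0.

Output falls from 11 to 0 (the firm shuts down)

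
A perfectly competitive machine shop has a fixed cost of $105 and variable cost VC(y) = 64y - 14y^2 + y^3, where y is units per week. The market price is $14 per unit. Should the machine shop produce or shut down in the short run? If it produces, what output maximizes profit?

Variable cost is VC = 64y - 14y^2 + y^3, so AVC = VC/y = 64 - 14y + y^2 and MC = dTC/dy = 64 - 28y + 3y^2.
The AVC parabola has its vertex at y = 14/2 = 7, where AVC = 64 - 14·7 + 7^2 = $15.
P = $14 lies below min AVC = $15; no output level covers variable cost.
Best response: produce nothing and absorb the $105 fixed cost.

Shut down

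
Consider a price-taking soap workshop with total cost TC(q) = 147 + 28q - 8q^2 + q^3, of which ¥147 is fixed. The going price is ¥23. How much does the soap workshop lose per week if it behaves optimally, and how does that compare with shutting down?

AVC = 28 - 8q + q^2 has its minimum ¥12 at q = 4; price ¥23 clears that bar, so the firm operates.
With MC = 28 - 16q + 3q^2, P = MC on the upward-sloping part at q* = 5.
TR = 23·5 = 115. TC = 147 + 65 = 212. Profit = 115 − 212 = -¥97.
That loss of ¥97 beats the ¥147 the firm would lose by shutting down; producing recovers ¥50 of fixed cost.

Profit = -¥97 at q = 5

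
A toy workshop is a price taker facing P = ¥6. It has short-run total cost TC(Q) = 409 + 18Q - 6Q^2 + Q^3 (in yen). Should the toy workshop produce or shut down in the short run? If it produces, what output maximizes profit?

Shut down

From TC, MC = TC'(Q) = 18 - 12Q + 3Q^2 and AVC = VC/Q = 18 - 6Q + Q^2.
AVC is minimized where dAVC/dQ = -6 + 2Q = 0, at Q = 3; min AVC = 18 - 6·3 + 3^2 = ¥9.
P = ¥6 lies below min AVC = ¥9; no output level covers variable cost.
Shutting down limits the loss to fixed cost, ¥409.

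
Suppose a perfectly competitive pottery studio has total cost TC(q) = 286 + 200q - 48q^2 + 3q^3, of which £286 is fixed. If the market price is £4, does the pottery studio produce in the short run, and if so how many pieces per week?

Shut down

Variable cost is VC = 200q - 48q^2 + 3q^3, so AVC = VC/q = 200 - 48q + 3q^2 and MC = dTC/dq = 200 - 96q + 9q^2.
AVC hits its minimum where MC = AVC, at q = 8, giving min AVC = 200 - 48·8 + 3·8^2 = £8.
With P < min AVC (£4 < £8), every unit sold adds to the loss.
Shutting down limits the loss to fixed cost, £286.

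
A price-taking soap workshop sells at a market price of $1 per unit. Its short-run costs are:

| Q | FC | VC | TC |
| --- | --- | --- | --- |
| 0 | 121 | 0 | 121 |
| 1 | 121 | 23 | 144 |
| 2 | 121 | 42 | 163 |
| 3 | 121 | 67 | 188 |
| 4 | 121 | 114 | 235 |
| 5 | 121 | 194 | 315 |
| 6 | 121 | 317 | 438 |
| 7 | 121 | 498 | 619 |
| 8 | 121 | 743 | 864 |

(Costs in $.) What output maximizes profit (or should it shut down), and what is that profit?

Q = 0 (shut down); profit = -$121

Compute π = P·Q − TC at each output: Q=0: -121; Q=1: -143; Q=2: -161; Q=3: -185; Q=4: -231; Q=5: -310; Q=6: -432; Q=7: -612; Q=8: -856.
Profit is highest at Q = 0. Equivalently, the lowest AVC in the table is 42/2 ≈ $21 at Q = 2, and P = $1 falls below it — price never covers variable cost, so the firm shuts down and loses only its fixed cost.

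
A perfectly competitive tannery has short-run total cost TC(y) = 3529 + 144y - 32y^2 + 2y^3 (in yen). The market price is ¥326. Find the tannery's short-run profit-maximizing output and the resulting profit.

Profit = -¥149 at y = 13

AVC = 144 - 32y + 2y^2 has its minimum ¥16 at y = 8; price ¥326 clears that bar, so the firm operates.
With MC = 144 - 64y + 6y^2, P = MC on the upward-sloping part at y* = 13.
TR = 326·13 = 4238. TC = 3529 + 858 = 4387. Profit = 4238 − 4387 = -¥149.
By producing, the firm covers all variable cost plus ¥3380 of fixed cost; shutting down would lose the full ¥3529.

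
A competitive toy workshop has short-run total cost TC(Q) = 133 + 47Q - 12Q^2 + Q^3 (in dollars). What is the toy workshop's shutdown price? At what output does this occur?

The shutdown price is the minimum of AVC. VC = 47Q - 12Q^2 + Q^3, so AVC = 47 - 12Q + Q^2.
At the minimum of AVC, MC = AVC. MC = 47 - 24Q + 3Q^2; setting MC = AVC gives 2Q^2 - 12Q = 0, so Q = 6. min AVC = 11.
For P < $11 the firm produces nothing.

$11 per unit, at Q = 6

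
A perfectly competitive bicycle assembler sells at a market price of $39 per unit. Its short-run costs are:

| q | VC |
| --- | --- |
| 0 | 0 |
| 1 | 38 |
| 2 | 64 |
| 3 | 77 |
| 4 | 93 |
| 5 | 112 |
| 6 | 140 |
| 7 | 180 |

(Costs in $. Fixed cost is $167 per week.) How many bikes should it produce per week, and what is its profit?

Tabulate TR − TC: q=0: -167; q=1: -166; q=2: -153; q=3: -127; q=4: -104; q=5: -84; q=6: -73; q=7: -74.
Profit is maximized at q = 6. AVC there is 140/6 = $23.33 ≤ P, so producing beats shutting down (which would give -$167).

q = 6; profit = -$73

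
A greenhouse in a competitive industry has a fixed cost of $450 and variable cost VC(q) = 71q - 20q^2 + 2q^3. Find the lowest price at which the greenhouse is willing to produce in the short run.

Short-run supply begins at min AVC. From VC = 71q - 20q^2 + 2q^3, AVC = 71 - 20q + 2q^2.
At the minimum of AVC, MC = AVC. MC = 71 - 40q + 6q^2; setting MC = AVC gives 4q^2 - 20q = 0, so q = 5. min AVC = 21.
So the shutdown price is $21.

$21 per unit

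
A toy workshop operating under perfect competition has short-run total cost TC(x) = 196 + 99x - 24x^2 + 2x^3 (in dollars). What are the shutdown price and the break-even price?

AVC = 99 - 24x + 2x^2; minimized at x = 6, giving min AVC = $27. That is the shutdown price.
ATC = 196/x + 99 - 24x + 2x^2. Setting dATC/dx = −196/x^2 − 24 + 4x = 0 gives x = 7 (since 4·7^3 − 24·7^2 = 196).
min ATC = 196/7 + 99 − 24·7 + 2·7^2 = $57. That is the break-even price.
Between these two prices the firm operates at a loss; above $57 it earns a profit.

Shutdown price = $27; break-even price = $57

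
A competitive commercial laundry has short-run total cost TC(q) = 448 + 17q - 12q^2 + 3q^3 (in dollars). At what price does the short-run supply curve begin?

$5 per unit

The shutdown price is the minimum of AVC. VC = 17q - 12q^2 + 3q^3, so AVC = 17 - 12q + 3q^2.
dAVC/dq = -12 + 6q = 0 gives q = 2. min AVC = 17 - 12·2 + 3·2^2 = 5.
So the shutdown price is $5.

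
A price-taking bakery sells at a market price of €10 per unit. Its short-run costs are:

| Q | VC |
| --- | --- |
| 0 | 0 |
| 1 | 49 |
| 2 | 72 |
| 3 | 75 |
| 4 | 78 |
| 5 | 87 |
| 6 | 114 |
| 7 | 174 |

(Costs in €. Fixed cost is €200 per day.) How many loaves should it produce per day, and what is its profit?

Q = 0 (shut down); profit = -€200

Tabulate TR − TC: Q=0: -200; Q=1: -239; Q=2: -252; Q=3: -245; Q=4: -238; Q=5: -237; Q=6: -254; Q=7: -304.
Profit is highest at Q = 0. Equivalently, the lowest AVC in the table is 87/5 ≈ €17.40 at Q = 5, and P = €10 falls below it — price never covers variable cost, so the firm shuts down and loses only its fixed cost.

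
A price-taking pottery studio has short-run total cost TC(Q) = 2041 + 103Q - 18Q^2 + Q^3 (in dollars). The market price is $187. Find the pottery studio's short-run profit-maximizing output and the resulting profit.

AVC = 103 - 18Q + Q^2 has its minimum $22 at Q = 9; price $187 clears that bar, so the firm operates.
With MC = 103 - 36Q + 3Q^2, P = MC on the upward-sloping part at Q* = 14.
TR = 187·14 = 2618. TC = 2041 + 658 = 2699. Profit = 2618 − 2699 = -$81.
Shutting down would mean losing the fixed cost of $2041, so operating at a loss of $81 is better by $1960.

Profit = -$81 at Q = 14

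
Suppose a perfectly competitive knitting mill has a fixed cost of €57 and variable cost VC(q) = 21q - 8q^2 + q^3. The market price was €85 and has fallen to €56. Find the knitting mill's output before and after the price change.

AVC = 21 - 8q + q^2, minimized at q = 4 where min AVC = €5. MC = 21 - 16q + 3q^2.
At P = €85 ≥ min AVC, set P = MC on the rising branch: q = 8.
At P = €56 ≥ min AVC, set P = MC: q = 7. The firm stays open but cuts output.

Output falls from 8 to 7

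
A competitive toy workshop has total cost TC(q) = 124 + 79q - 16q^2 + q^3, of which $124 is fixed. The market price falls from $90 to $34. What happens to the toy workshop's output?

AVC = 79 - 16q + q^2, minimized at q = 8 where min AVC = $15. MC = 79 - 32q + 3q^2.
At P = $90 ≥ min AVC, set P = MC on the rising branch: q = 11.
At P = $34 ≥ min AVC, set P = MC: q = 9. The firm stays open but cuts output.

Output falls from 11 to 9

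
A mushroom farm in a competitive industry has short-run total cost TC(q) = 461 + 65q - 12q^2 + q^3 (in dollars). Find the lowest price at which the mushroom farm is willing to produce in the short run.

$29 per unit

Short-run supply begins at min AVC. From VC = 65q - 12q^2 + q^3, AVC = 65 - 12q + q^2.
At the minimum of AVC, MC = AVC. MC = 65 - 24q + 3q^2; setting MC = AVC gives 2q^2 - 12q = 0, so q = 6. min AVC = 29.
The firm shuts down for any P below $29.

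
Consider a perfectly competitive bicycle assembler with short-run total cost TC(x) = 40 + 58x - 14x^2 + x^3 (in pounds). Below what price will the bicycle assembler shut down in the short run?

£9 per unit

Short-run supply begins at min AVC. From VC = 58x - 14x^2 + x^3, AVC = 58 - 14x + x^2.
At the minimum of AVC, MC = AVC. MC = 58 - 28x + 3x^2; setting MC = AVC gives 2x^2 - 14x = 0, so x = 7. min AVC = 9.
So the shutdown price is £9.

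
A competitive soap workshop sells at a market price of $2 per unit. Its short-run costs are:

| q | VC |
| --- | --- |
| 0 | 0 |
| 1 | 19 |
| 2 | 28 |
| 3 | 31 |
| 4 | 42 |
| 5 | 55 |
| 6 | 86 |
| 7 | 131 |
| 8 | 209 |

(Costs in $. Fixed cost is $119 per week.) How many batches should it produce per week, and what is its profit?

q = 0 (shut down); profit = -$119

Tabulate TR − TC: q=0: -119; q=1: -136; q=2: -143; q=3: -144; q=4: -153; q=5: -164; q=6: -193; q=7: -236; q=8: -312.
Profit is highest at q = 0. Equivalently, the lowest AVC in the table is 31/3 ≈ $10.33 at q = 3, and P = $2 falls below it — price never covers variable cost, so the firm shuts down and loses only its fixed cost.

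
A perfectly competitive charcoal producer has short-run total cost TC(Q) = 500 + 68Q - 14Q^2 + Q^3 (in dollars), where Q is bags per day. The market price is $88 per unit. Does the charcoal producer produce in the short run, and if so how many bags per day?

Strip out fixed cost: VC = 68Q - 14Q^2 + Q^3. Then AVC = 68 - 14Q + Q^2 and MC = 68 - 28Q + 3Q^2.
AVC hits its minimum where MC = AVC, at Q = 7, giving min AVC = 68 - 14·7 + 7^2 = $19.
Since P = $88 ≥ min AVC = $19, price covers variable cost and the firm should produce.
Solving P = MC: -20 - 28Q + 3Q^2 = 0 ⇒ Q = -2/3 or 10. On the upward-sloping branch, Q* = 10.
Check: AVC at Q = 10 is $28 ≤ P, so revenue covers variable cost.
Profit = P·Q − TC = 88·10 − 780 = $100.

Produce at Q = 10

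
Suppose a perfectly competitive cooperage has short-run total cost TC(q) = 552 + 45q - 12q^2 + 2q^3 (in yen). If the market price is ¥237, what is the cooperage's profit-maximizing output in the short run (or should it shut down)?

Produce at q = 8

From TC, MC = TC'(q) = 45 - 24q + 6q^2 and AVC = VC/q = 45 - 12q + 2q^2.
AVC hits its minimum where MC = AVC, at q = 3, giving min AVC = 45 - 12·3 + 2·3^2 = ¥27.
P = ¥237 exceeds min AVC = ¥27, so the firm stays open.
Set P = MC: 237 = 45 - 24q + 6q^2 → -192 - 24q + 6q^2 = 0. The roots are q = -4 and q = 8; the profit-maximizing output is on the rising part of MC, so q* = 8.
Check: AVC at q = 8 is ¥77 ≤ P, so revenue covers variable cost.
Profit = P·q − TC = 237·8 − 1168 = ¥728.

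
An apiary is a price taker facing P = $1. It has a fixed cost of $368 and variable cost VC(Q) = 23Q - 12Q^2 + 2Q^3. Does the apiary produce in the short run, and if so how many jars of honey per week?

Strip out fixed cost: VC = 23Q - 12Q^2 + 2Q^3. Then AVC = 23 - 12Q + 2Q^2 and MC = 23 - 24Q + 6Q^2.
AVC hits its minimum where MC = AVC, at Q = 3, giving min AVC = 23 - 12·3 + 2·3^2 = $5.
Since P = $1 < min AVC = $5, price fails to cover variable cost at any output.
The firm minimizes its loss by shutting down and losing only its fixed cost of $368.

Shut down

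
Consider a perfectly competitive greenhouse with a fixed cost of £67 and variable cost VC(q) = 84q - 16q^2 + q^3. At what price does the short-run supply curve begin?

£20 per unit

The firm shuts down when price falls below the minimum of average variable cost. AVC = VC/q = 84 - 16q + q^2.
dAVC/dq = -16 + 2q = 0 gives q = 8. min AVC = 84 - 16·8 + 8^2 = 20.
So the shutdown price is £20.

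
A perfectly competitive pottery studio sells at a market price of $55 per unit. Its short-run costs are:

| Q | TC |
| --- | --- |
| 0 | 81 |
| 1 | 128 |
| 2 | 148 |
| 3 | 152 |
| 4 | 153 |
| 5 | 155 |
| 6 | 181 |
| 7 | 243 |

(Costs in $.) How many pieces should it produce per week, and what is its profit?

Tabulate TR − TC: Q=0: -81; Q=1: -73; Q=2: -38; Q=3: 13; Q=4: 67; Q=5: 120; Q=6: 149; Q=7: 142.
Profit is maximized at Q = 6. AVC there is 100/6 = $16.67 ≤ P, so producing beats shutting down (which would give -$81).

Q = 6; profit = $149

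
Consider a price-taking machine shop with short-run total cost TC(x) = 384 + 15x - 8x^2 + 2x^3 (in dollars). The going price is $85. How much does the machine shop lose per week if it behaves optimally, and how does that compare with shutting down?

Profit = -$84 at x = 5

AVC = 15 - 8x + 2x^2; min AVC = $7 at x = 2. Since P = $85 ≥ min AVC, the firm produces.
With MC = 15 - 16x + 6x^2, P = MC on the upward-sloping part at x* = 5.
TR = 85·5 = 425. TC = 384 + 125 = 509. Profit = 425 − 509 = -$84.
By producing, the firm covers all variable cost plus $300 of fixed cost; shutting down would lose the full $384.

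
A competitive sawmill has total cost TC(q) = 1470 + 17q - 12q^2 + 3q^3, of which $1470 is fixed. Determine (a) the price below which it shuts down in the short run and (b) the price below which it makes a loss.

Shutdown price = $5; break-even price = $290

Shutdown price = min AVC. AVC = 17 - 12q + 3q^2, with vertex at q = 2 and minimum $5.
ATC = 1470/q + 17 - 12q + 3q^2. Setting dATC/dq = −1470/q^2 − 12 + 6q = 0 gives q = 7 (since 6·7^3 − 12·7^2 = 1470).
min ATC = 1470/7 + 17 − 12·7 + 3·7^2 = $290. That is the break-even price.
For $5 ≤ P < $290 the firm produces at a loss; below $5 it shuts down.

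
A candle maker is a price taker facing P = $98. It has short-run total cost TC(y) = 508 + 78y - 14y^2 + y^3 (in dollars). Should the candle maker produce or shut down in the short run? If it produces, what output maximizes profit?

Variable cost is VC = 78y - 14y^2 + y^3, so AVC = VC/y = 78 - 14y + y^2 and MC = dTC/dy = 78 - 28y + 3y^2.
AVC hits its minimum where MC = AVC, at y = 7, giving min AVC = 78 - 14·7 + 7^2 = $29.
Because $98 ≥ $29, revenue can cover variable cost; the firm operates.
Set P = MC: 98 = 78 - 28y + 3y^2 → -20 - 28y + 3y^2 = 0. The roots are y = -2/3 and y = 10; the profit-maximizing output is on the rising part of MC, so y* = 10.
Check: AVC at y = 10 is $38 ≤ P, so revenue covers variable cost.
Profit = P·y − TC = 98·10 − 888 = $92.

Produce at y = 10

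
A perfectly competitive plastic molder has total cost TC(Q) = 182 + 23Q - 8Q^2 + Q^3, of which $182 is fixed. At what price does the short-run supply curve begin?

$7 per unit

The firm shuts down when price falls below the minimum of average variable cost. AVC = VC/Q = 23 - 8Q + Q^2.
At the minimum of AVC, MC = AVC. MC = 23 - 16Q + 3Q^2; setting MC = AVC gives 2Q^2 - 8Q = 0, so Q = 4. min AVC = 7.
For P < $7 the firm produces nothing.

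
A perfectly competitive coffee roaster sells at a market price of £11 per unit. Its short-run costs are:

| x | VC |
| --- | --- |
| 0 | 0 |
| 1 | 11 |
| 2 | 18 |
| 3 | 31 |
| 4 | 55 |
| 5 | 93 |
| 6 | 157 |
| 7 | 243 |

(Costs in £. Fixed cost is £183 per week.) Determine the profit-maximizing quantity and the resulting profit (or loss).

Profit at each row (π = 11x − TC): x=0: -183; x=1: -183; x=2: -179; x=3: -181; x=4: -194; x=5: -221; x=6: -274; x=7: -349.
Profit is maximized at x = 2. AVC there is 18/2 = £9 ≤ P, so producing beats shutting down (which would give -£183).

x = 2; profit = -£179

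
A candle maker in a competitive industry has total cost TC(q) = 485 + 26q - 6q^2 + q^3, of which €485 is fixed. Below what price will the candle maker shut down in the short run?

The shutdown price is the minimum of AVC. VC = 26q - 6q^2 + q^3, so AVC = 26 - 6q + q^2.
At the minimum of AVC, MC = AVC. MC = 26 - 12q + 3q^2; setting MC = AVC gives 2q^2 - 6q = 0, so q = 3. min AVC = 17.
For P < €17 the firm produces nothing.

€17 per unit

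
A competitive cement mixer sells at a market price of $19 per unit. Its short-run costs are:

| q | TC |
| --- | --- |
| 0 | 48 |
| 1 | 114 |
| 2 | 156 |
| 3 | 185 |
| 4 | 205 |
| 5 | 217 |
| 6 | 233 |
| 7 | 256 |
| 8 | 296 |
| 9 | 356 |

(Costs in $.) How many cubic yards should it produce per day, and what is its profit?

q = 0 (shut down); profit = -$48

Compute π = P·q − TC at each output: q=0: -48; q=1: -95; q=2: -118; q=3: -128; q=4: -129; q=5: -122; q=6: -119; q=7: -123; q=8: -144; q=9: -185.
Profit is highest at q = 0. Equivalently, the lowest AVC in the table is 208/7 ≈ $29.71 at q = 7, and P = $19 falls below it — price never covers variable cost, so the firm shuts down and loses only its fixed cost.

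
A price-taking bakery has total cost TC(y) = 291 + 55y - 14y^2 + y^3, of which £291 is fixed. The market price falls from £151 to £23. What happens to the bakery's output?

Output falls from 12 to 8

AVC = 55 - 14y + y^2, minimized at y = 7 where min AVC = £6. MC = 55 - 28y + 3y^2.
With P = £151 above the shutdown price, P = MC gives y = 12.
At P = £23 ≥ min AVC, set P = MC: y = 8. The firm stays open but cuts output.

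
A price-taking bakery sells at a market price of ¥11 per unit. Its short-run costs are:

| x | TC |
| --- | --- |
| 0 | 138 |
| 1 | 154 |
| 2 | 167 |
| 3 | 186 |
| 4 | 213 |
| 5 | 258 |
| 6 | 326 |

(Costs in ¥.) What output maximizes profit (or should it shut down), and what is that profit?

Tabulate TR − TC: x=0: -138; x=1: -143; x=2: -145; x=3: -153; x=4: -169; x=5: -203; x=6: -260.
Profit is highest at x = 0. Equivalently, the lowest AVC in the table is 29/2 ≈ ¥14.50 at x = 2, and P = ¥11 falls below it — price never covers variable cost, so the firm shuts down and loses only its fixed cost.

x = 0 (shut down); profit = -¥138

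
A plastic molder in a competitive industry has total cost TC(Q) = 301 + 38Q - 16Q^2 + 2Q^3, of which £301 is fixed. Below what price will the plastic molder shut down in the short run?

£6 per unit

Short-run supply begins at min AVC. From VC = 38Q - 16Q^2 + 2Q^3, AVC = 38 - 16Q + 2Q^2.
At the minimum of AVC, MC = AVC. MC = 38 - 32Q + 6Q^2; setting MC = AVC gives 4Q^2 - 16Q = 0, so Q = 4. min AVC = 6.
So the shutdown price is £6.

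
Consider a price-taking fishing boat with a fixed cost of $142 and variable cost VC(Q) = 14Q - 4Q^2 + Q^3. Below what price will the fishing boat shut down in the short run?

$10 per unit

Short-run supply begins at min AVC. From VC = 14Q - 4Q^2 + Q^3, AVC = 14 - 4Q + Q^2.
dAVC/dQ = -4 + 2Q = 0 gives Q = 2. min AVC = 14 - 4·2 + 2^2 = 10.
The firm shuts down for any P below $10.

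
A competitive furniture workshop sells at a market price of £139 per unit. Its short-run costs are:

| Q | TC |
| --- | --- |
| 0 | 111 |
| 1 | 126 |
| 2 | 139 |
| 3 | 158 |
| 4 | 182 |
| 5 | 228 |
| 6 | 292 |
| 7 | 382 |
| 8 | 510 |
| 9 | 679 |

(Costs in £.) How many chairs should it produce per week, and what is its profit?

Q = 8; profit = £602

Profit at each row (π = 139Q − TC): Q=0: -111; Q=1: 13; Q=2: 139; Q=3: 259; Q=4: 374; Q=5: 467; Q=6: 542; Q=7: 591; Q=8: 602; Q=9: 572.
Profit is maximized at Q = 8. AVC there is 399/8 = £49.88 ≤ P, so producing beats shutting down (which would give -£111).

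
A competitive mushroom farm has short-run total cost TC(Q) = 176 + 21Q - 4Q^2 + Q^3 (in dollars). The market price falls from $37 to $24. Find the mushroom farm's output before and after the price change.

Output falls from 4 to 3

AVC = 21 - 4Q + Q^2, minimized at Q = 2 where min AVC = $17. MC = 21 - 8Q + 3Q^2.
With P = $37 above the shutdown price, P = MC gives Q = 4.
At P = $24 ≥ min AVC, set P = MC: Q = 3. The firm stays open but cuts output.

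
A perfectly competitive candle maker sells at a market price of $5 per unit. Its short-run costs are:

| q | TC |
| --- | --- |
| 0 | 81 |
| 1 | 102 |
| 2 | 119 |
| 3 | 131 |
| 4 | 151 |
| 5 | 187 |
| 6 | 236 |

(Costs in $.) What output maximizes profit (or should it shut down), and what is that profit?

q = 0 (shut down); profit = -$81

Profit at each row (π = 5q − TC): q=0: -81; q=1: -97; q=2: -109; q=3: -116; q=4: -131; q=5: -162; q=6: -206.
Profit is highest at q = 0. Equivalently, the lowest AVC in the table is 50/3 ≈ $16.67 at q = 3, and P = $5 falls below it — price never covers variable cost, so the firm shuts down and loses only its fixed cost.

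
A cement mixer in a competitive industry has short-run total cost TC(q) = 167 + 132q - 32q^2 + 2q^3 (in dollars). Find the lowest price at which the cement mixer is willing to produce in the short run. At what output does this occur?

$4 per unit, at q = 8

The firm shuts down when price falls below the minimum of average variable cost. AVC = VC/q = 132 - 32q + 2q^2.
At the minimum of AVC, MC = AVC. MC = 132 - 64q + 6q^2; setting MC = AVC gives 4q^2 - 32q = 0, so q = 8. min AVC = 4.
For P < $4 the firm produces nothing.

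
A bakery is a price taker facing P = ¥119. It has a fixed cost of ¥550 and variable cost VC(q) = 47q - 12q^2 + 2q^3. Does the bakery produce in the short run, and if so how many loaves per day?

Produce at q = 6

Variable cost is VC = 47q - 12q^2 + 2q^3, so AVC = VC/q = 47 - 12q + 2q^2 and MC = dTC/dq = 47 - 24q + 6q^2.
AVC hits its minimum where MC = AVC, at q = 3, giving min AVC = 47 - 12·3 + 2·3^2 = ¥29.
P = ¥119 exceeds min AVC = ¥29, so the firm stays open.
Solving P = MC: -72 - 24q + 6q^2 = 0 ⇒ q = -2 or 6. On the upward-sloping branch, q* = 6.
Check: AVC at q = 6 is ¥47 ≤ P, so revenue covers variable cost.
Profit = P·q − TC = 119·6 − 832 = -¥118, a loss, but smaller than the ¥550 fixed cost the firm would lose by shutting down.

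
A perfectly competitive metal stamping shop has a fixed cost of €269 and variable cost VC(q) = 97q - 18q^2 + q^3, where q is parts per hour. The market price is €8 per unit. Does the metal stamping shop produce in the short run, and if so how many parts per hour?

From TC, MC = TC'(q) = 97 - 36q + 3q^2 and AVC = VC/q = 97 - 18q + q^2.
AVC is minimized where dAVC/dq = -18 + 2q = 0, at q = 9; min AVC = 97 - 18·9 + 9^2 = €16.
Since P = €8 < min AVC = €16, price fails to cover variable cost at any output.
Best response: produce nothing and absorb the €269 fixed cost.

Shut down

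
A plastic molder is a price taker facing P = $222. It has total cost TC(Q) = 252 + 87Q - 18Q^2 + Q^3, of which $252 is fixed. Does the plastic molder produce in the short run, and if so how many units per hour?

Variable cost is VC = 87Q - 18Q^2 + Q^3, so AVC = VC/Q = 87 - 18Q + Q^2 and MC = dTC/dQ = 87 - 36Q + 3Q^2.
AVC is minimized where dAVC/dQ = -18 + 2Q = 0, at Q = 9; min AVC = 87 - 18·9 + 9^2 = $6.
Since P = $222 ≥ min AVC = $6, price covers variable cost and the firm should produce.
P = MC gives -135 - 36Q + 3Q^2 = 0, with roots -3 and 15. Take the larger (rising MC): Q* = 15.
Check: AVC at Q = 15 is $42 ≤ P, so revenue covers variable cost.
Profit = P·Q − TC = 222·15 − 882 = $2448.

Produce at Q = 15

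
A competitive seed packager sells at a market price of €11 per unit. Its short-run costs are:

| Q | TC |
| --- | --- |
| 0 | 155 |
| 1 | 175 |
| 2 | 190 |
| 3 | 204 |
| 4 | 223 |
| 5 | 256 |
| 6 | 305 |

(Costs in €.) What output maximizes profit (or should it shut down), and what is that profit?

Q = 0 (shut down); profit = -€155

Compute π = P·Q − TC at each output: Q=0: -155; Q=1: -164; Q=2: -168; Q=3: -171; Q=4: -179; Q=5: -201; Q=6: -239.
Profit is highest at Q = 0. Equivalently, the lowest AVC in the table is 49/3 ≈ €16.33 at Q = 3, and P = €11 falls below it — price never covers variable cost, so the firm shuts down and loses only its fixed cost.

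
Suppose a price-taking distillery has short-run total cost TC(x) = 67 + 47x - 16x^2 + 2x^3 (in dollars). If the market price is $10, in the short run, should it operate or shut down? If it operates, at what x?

Variable cost is VC = 47x - 16x^2 + 2x^3, so AVC = VC/x = 47 - 16x + 2x^2 and MC = dTC/dx = 47 - 32x + 6x^2.
AVC hits its minimum where MC = AVC, at x = 4, giving min AVC = 47 - 16·4 + 2·4^2 = $15.
Since P = $10 < min AVC = $15, price fails to cover variable cost at any output.
The firm minimizes its loss by shutting down and losing only its fixed cost of $67.

Shut down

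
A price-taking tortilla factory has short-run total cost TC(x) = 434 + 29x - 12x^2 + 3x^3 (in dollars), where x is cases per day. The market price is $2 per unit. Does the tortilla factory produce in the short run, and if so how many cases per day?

Strip out fixed cost: VC = 29x - 12x^2 + 3x^3. Then AVC = 29 - 12x + 3x^2 and MC = 29 - 24x + 9x^2.
AVC hits its minimum where MC = AVC, at x = 2, giving min AVC = 29 - 12·2 + 3·2^2 = $17.
Since P = $2 < min AVC = $17, price fails to cover variable cost at any output.
Shutting down limits the loss to fixed cost, $434.

Shut down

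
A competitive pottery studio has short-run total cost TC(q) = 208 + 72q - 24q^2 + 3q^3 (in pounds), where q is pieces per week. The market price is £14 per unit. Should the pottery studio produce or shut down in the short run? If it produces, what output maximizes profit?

Variable cost is VC = 72q - 24q^2 + 3q^3, so AVC = VC/q = 72 - 24q + 3q^2 and MC = dTC/dq = 72 - 48q + 9q^2.
The AVC parabola has its vertex at q = 24/6 = 4, where AVC = 72 - 24·4 + 3·4^2 = £24.
P = £14 lies below min AVC = £24; no output level covers variable cost.
The firm minimizes its loss by shutting down and losing only its fixed cost of £208.

Shut down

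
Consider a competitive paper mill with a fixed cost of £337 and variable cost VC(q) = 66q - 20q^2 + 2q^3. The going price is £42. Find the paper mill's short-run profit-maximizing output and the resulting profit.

AVC = 66 - 20q + 2q^2 has its minimum £16 at q = 5; price £42 clears that bar, so the firm operates.
With MC = 66 - 40q + 6q^2, P = MC on the upward-sloping part at q* = 6.
TR = 42·6 = 252. TC = 337 + 108 = 445. Profit = 252 − 445 = -£193.
That loss of £193 beats the £337 the firm would lose by shutting down; producing recovers £144 of fixed cost.

Profit = -£193 at q = 6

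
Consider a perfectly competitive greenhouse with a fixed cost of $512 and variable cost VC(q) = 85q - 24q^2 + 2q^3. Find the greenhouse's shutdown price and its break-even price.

AVC = 85 - 24q + 2q^2; minimized at q = 6, giving min AVC = $13. That is the shutdown price.
ATC = 512/q + 85 - 24q + 2q^2. Setting dATC/dq = −512/q^2 − 24 + 4q = 0 gives q = 8 (since 4·8^3 − 24·8^2 = 512).
min ATC = 512/8 + 85 − 24·8 + 2·8^2 = $85. That is the break-even price.
For $13 ≤ P < $85 the firm produces at a loss; below $13 it shuts down.

Shutdown price = $13; break-even price = $85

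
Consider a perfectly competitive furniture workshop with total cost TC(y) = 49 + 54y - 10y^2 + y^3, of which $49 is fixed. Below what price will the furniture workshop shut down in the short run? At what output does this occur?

Short-run supply begins at min AVC. From VC = 54y - 10y^2 + y^3, AVC = 54 - 10y + y^2.
At the minimum of AVC, MC = AVC. MC = 54 - 20y + 3y^2; setting MC = AVC gives 2y^2 - 10y = 0, so y = 5. min AVC = 29.
For P < $29 the firm produces nothing.

$29 per unit, at y = 5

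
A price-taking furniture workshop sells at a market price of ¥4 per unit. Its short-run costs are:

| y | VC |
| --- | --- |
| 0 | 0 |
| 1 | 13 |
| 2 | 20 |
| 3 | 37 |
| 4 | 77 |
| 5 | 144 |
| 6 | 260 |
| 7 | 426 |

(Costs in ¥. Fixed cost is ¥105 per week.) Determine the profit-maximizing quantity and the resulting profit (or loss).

y = 0 (shut down); profit = -¥105

Tabulate TR − TC: y=0: -105; y=1: -114; y=2: -117; y=3: -130; y=4: -166; y=5: -229; y=6: -341; y=7: -503.
Profit is highest at y = 0. Equivalently, the lowest AVC in the table is 20/2 ≈ ¥10 at y = 2, and P = ¥4 falls below it — price never covers variable cost, so the firm shuts down and loses only its fixed cost.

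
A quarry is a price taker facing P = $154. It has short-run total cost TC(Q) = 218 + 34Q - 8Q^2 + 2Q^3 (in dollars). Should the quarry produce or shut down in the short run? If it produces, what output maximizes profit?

From TC, MC = TC'(Q) = 34 - 16Q + 6Q^2 and AVC = VC/Q = 34 - 8Q + 2Q^2.
AVC hits its minimum where MC = AVC, at Q = 2, giving min AVC = 34 - 8·2 + 2·2^2 = $26.
Since P = $154 ≥ min AVC = $26, price covers variable cost and the firm should produce.
Set P = MC: 154 = 34 - 16Q + 6Q^2 → -120 - 16Q + 6Q^2 = 0. The roots are Q = -10/3 and Q = 6; the profit-maximizing output is on the rising part of MC, so Q* = 6.
Check: AVC at Q = 6 is $58 ≤ P, so revenue covers variable cost.
Profit = P·Q − TC = 154·6 − 566 = $358.

Produce at Q = 6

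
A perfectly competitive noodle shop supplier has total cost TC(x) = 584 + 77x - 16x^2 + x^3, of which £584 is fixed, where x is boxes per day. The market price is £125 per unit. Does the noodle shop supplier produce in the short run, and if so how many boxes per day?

Strip out fixed cost: VC = 77x - 16x^2 + x^3. Then AVC = 77 - 16x + x^2 and MC = 77 - 32x + 3x^2.
AVC hits its minimum where MC = AVC, at x = 8, giving min AVC = 77 - 16·8 + 8^2 = £13.
Because £125 ≥ £13, revenue can cover variable cost; the firm operates.
Solving P = MC: -48 - 32x + 3x^2 = 0 ⇒ x = -4/3 or 12. On the upward-sloping branch, x* = 12.
Check: AVC at x = 12 is £29 ≤ P, so revenue covers variable cost.
Profit = P·x − TC = 125·12 − 932 = £568.

Produce at x = 12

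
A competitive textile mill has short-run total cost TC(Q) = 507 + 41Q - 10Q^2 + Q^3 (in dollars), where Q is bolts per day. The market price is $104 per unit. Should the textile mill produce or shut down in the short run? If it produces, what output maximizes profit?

Produce at Q = 9

From TC, MC = TC'(Q) = 41 - 20Q + 3Q^2 and AVC = VC/Q = 41 - 10Q + Q^2.
AVC is minimized where dAVC/dQ = -10 + 2Q = 0, at Q = 5; min AVC = 41 - 10·5 + 5^2 = $16.
P = $104 exceeds min AVC = $16, so the firm stays open.
Set P = MC: 104 = 41 - 20Q + 3Q^2 → -63 - 20Q + 3Q^2 = 0. The roots are Q = -7/3 and Q = 9; the profit-maximizing output is on the rising part of MC, so Q* = 9.
Check: AVC at Q = 9 is $32 ≤ P, so revenue covers variable cost.
Profit = P·Q − TC = 104·9 − 795 = $141.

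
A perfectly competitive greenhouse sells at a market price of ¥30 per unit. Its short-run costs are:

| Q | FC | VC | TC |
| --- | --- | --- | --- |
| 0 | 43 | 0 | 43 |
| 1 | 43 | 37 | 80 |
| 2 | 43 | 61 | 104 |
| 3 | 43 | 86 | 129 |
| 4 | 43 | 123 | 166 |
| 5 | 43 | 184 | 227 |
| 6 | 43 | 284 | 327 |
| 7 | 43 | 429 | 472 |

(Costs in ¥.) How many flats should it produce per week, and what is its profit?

Compute π = P·Q − TC at each output: Q=0: -43; Q=1: -50; Q=2: -44; Q=3: -39; Q=4: -46; Q=5: -77; Q=6: -147; Q=7: -262.
Profit is maximized at Q = 3. AVC there is 86/3 = ¥28.67 ≤ P, so producing beats shutting down (which would give -¥43).

Q = 3; profit = -¥39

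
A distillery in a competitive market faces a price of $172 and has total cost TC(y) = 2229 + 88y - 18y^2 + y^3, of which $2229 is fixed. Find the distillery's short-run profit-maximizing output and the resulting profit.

AVC = 88 - 18y + y^2; min AVC = $7 at y = 9. Since P = $172 ≥ min AVC, the firm produces.
With MC = 88 - 36y + 3y^2, P = MC on the upward-sloping part at y* = 14.
TR = 172·14 = 2408. TC = 2229 + 448 = 2677. Profit = 2408 − 2677 = -$269.
That loss of $269 beats the $2229 the firm would lose by shutting down; producing recovers $1960 of fixed cost.

Profit = -$269 at y = 14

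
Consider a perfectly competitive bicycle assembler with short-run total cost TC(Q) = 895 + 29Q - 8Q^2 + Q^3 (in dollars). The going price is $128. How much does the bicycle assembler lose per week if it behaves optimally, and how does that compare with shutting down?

AVC = 29 - 8Q + Q^2; min AVC = $13 at Q = 4. Since P = $128 ≥ min AVC, the firm produces.
With MC = 29 - 16Q + 3Q^2, P = MC on the upward-sloping part at Q* = 9.
TR = 128·9 = 1152. TC = 895 + 342 = 1237. Profit = 1152 − 1237 = -$85.
That loss of $85 beats the $895 the firm would lose by shutting down; producing recovers $810 of fixed cost.

Profit = -$85 at Q = 9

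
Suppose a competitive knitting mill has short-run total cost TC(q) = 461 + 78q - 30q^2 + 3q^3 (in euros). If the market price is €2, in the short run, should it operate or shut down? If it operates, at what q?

Shut down

Variable cost is VC = 78q - 30q^2 + 3q^3, so AVC = VC/q = 78 - 30q + 3q^2 and MC = dTC/dq = 78 - 60q + 9q^2.
The AVC parabola has its vertex at q = 30/6 = 5, where AVC = 78 - 30·5 + 3·5^2 = €3.
P = €2 lies below min AVC = €3; no output level covers variable cost.
Shutting down limits the loss to fixed cost, €461.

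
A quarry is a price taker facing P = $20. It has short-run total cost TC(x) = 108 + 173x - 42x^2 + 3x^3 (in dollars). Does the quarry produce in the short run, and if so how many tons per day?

Shut down

Strip out fixed cost: VC = 173x - 42x^2 + 3x^3. Then AVC = 173 - 42x + 3x^2 and MC = 173 - 84x + 9x^2.
The AVC parabola has its vertex at x = 42/6 = 7, where AVC = 173 - 42·7 + 3·7^2 = $26.
Since P = $20 < min AVC = $26, price fails to cover variable cost at any output.
Best response: produce nothing and absorb the $108 fixed cost.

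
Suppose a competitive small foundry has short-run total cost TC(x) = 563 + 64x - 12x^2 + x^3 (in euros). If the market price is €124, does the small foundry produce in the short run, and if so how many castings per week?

From TC, MC = TC'(x) = 64 - 24x + 3x^2 and AVC = VC/x = 64 - 12x + x^2.
AVC hits its minimum where MC = AVC, at x = 6, giving min AVC = 64 - 12·6 + 6^2 = €28.
Because €124 ≥ €28, revenue can cover variable cost; the firm operates.
Solving P = MC: -60 - 24x + 3x^2 = 0 ⇒ x = -2 or 10. On the upward-sloping branch, x* = 10.
Check: AVC at x = 10 is €44 ≤ P, so revenue covers variable cost.
Profit = P·x − TC = 124·10 − 1003 = €237.

Produce at x = 10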